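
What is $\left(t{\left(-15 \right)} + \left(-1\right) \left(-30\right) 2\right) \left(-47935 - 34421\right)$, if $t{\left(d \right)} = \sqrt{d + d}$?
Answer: $-4941360 - 82356 i \sqrt{30} \approx -4.9414 \cdot 10^{6} - 4.5108 \cdot 10^{5} i$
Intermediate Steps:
$t{\left(d \right)} = \sqrt{2} \sqrt{d}$ ($t{\left(d \right)} = \sqrt{2 d} = \sqrt{2} \sqrt{d}$)
$\left(t{\left(-15 \right)} + \left(-1\right) \left(-30\right) 2\right) \left(-47935 - 34421\right) = \left(\sqrt{2} \sqrt{-15} + \left(-1\right) \left(-30\right) 2\right) \left(-47935 - 34421\right) = \left(\sqrt{2} i \sqrt{15} + 30 \cdot 2\right) \left(-82356\right) = \left(i \sqrt{30} + 60\right) \left(-82356\right) = \left(60 + i \sqrt{30}\right) \left(-82356\right) = -4941360 - 82356 i \sqrt{30}$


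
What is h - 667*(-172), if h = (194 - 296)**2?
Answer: 125128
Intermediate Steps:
h = 10404 (h = (-102)**2 = 10404)
h - 667*(-172) = 10404 - 667*(-172) = 10404 + 114724 = 125128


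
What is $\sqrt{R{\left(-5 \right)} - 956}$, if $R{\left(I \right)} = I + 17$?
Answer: $4 i \sqrt{59} \approx 30.725 i$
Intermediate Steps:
$R{\left(I \right)} = 17 + I$
$\sqrt{R{\left(-5 \right)} - 956} = \sqrt{\left(17 - 5\right) - 956} = \sqrt{12 - 956} = \sqrt{-944} = 4 i \sqrt{59}$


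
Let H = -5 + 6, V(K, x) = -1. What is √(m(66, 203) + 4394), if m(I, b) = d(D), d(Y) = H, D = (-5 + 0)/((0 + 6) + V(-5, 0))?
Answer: √4395 ≈ 66.295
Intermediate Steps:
D = -1 (D = (-5 + 0)/((0 + 6) - 1) = -5/(6 - 1) = -5/5 = -5*⅕ = -1)
H = 1
d(Y) = 1
m(I, b) = 1
√(m(66, 203) + 4394) = √(1 + 4394) = √4395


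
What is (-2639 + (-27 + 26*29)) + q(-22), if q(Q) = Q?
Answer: -1934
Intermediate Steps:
(-2639 + (-27 + 26*29)) + q(-22) = (-2639 + (-27 + 26*29)) - 22 = (-2639 + (-27 + 754)) - 22 = (-2639 + 727) - 22 = -1912 - 22 = -1934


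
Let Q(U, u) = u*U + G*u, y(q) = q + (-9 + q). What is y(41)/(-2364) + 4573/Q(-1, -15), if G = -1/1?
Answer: 1801397/11820 ≈ 152.40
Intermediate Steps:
y(q) = -9 + 2*q
G = -1 (G = -1*1 = -1)
Q(U, u) = -u + U*u (Q(U, u) = u*U - u = U*u - u = -u + U*u)
y(41)/(-2364) + 4573/Q(-1, -15) = (-9 + 2*41)/(-2364) + 4573/((-15*(-1 - 1))) = (-9 + 82)*(-1/2364) + 4573/((-15*(-2))) = 73*(-1/2364) + 4573/30 = -73/2364 + 4573*(1/30) = -73/2364 + 4573/30 = 1801397/11820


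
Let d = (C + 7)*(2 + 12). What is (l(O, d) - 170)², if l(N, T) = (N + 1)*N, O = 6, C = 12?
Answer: 16384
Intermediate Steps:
d = 266 (d = (12 + 7)*(2 + 12) = 19*14 = 266)
l(N, T) = N*(1 + N) (l(N, T) = (1 + N)*N = N*(1 + N))
(l(O, d) - 170)² = (6*(1 + 6) - 170)² = (6*7 - 170)² = (42 - 170)² = (-128)² = 16384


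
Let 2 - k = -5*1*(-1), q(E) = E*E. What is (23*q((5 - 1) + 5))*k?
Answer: -5589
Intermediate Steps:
q(E) = E²
k = -3 (k = 2 - (-5*1)*(-1) = 2 - (-5)*(-1) = 2 - 1*5 = 2 - 5 = -3)
(23*q((5 - 1) + 5))*k = (23*((5 - 1) + 5)²)*(-3) = (23*(4 + 5)²)*(-3) = (23*9²)*(-3) = (23*81)*(-3) = 1863*(-3) = -5589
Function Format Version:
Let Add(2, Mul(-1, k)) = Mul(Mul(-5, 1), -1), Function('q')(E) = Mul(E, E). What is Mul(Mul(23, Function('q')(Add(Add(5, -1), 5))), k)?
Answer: -5589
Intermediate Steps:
Function('q')(E) = Pow(E, 2)
k = -3 (k = Add(2, Mul(-1, Mul(Mul(-5, 1), -1))) = Add(2, Mul(-1, Mul(-5, -1))) = Add(2, Mul(-1, 5)) = Add(2, -5) = -3)
Mul(Mul(23, Function('q')(Add(Add(5, -1), 5))), k) = Mul(Mul(23, Pow(Add(Add(5, -1), 5), 2)), -3) = Mul(Mul(23, Pow(Add(4, 5), 2)), -3) = Mul(Mul(23, Pow(9, 2)), -3) = Mul(Mul(23, 81), -3) = Mul(1863, -3) = -5589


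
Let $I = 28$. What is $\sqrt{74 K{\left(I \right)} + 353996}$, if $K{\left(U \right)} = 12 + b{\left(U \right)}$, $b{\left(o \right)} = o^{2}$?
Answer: $10 \sqrt{4129} \approx 642.57$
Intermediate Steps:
$K{\left(U \right)} = 12 + U^{2}$
$\sqrt{74 K{\left(I \right)} + 353996} = \sqrt{74 \left(12 + 28^{2}\right) + 353996} = \sqrt{74 \left(12 + 784\right) + 353996} = \sqrt{74 \cdot 796 + 353996} = \sqrt{58904 + 353996} = \sqrt{412900} = 10 \sqrt{4129}$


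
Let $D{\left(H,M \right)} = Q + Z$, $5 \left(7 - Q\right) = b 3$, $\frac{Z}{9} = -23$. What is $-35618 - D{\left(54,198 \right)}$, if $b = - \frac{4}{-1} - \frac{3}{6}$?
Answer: $- \frac{354159}{10} \approx -35416.0$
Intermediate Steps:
$Z = -207$ ($Z = 9 \left(-23\right) = -207$)
$b = \frac{7}{2}$ ($b = \left(-4\right) \left(-1\right) - \frac{1}{2} = 4 - \frac{1}{2} = \frac{7}{2} \approx 3.5$)
$Q = \frac{49}{10}$ ($Q = 7 - \frac{\frac{7}{2} \cdot 3}{5} = 7 - \frac{21}{10} = \frac{49}{10} \approx 4.9$)
$D{\left(H,M \right)} = - \frac{2021}{10}$ ($D{\left(H,M \right)} = \frac{49}{10} - 207 = - \frac{2021}{10}$)
$-35618 - D{\left(54,198 \right)} = -35618 - - \frac{2021}{10} = -35618 + \frac{2021}{10} = - \frac{354159}{10}$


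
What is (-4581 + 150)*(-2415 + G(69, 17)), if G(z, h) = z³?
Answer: -1444922514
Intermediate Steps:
(-4581 + 150)*(-2415 + G(69, 17)) = (-4581 + 150)*(-2415 + 69³) = -4431*(-2415 + 328509) = -4431*326094 = -1444922514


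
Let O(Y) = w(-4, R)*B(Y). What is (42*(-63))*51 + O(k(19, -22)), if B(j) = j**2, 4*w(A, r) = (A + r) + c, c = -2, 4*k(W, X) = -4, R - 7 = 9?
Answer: -269887/2 ≈ -1.3494e+5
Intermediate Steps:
R = 16 (R = 7 + 9 = 16)
k(W, X) = -1 (k(W, X) = (1/4)*(-4) = -1)
w(A, r) = -1/2 + A/4 + r/4 (w(A, r) = ((A + r) - 2)/4 = (-2 + A + r)/4 = -1/2 + A/4 + r/4)
O(Y) = 5*Y**2/2 (O(Y) = (-1/2 + (1/4)*(-4) + (1/4)*16)*Y**2 = (-1/2 - 1 + 4)*Y**2 = 5*Y**2/2)
(42*(-63))*51 + O(k(19, -22)) = (42*(-63))*51 + (5/2)*(-1)**2 = -2646*51 + (5/2)*1 = -134946 + 5/2 = -269887/2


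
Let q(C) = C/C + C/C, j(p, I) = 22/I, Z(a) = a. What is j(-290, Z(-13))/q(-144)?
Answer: -11/13 ≈ -0.84615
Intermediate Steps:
q(C) = 2 (q(C) = 1 + 1 = 2)
j(-290, Z(-13))/q(-144) = (22/(-13))/2 = (22*(-1/13))*(1/2) = -22/13*1/2 = -11/13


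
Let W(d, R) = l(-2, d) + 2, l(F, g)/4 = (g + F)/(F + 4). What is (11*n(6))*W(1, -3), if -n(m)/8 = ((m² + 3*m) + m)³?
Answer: 0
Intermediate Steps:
l(F, g) = 4*(F + g)/(4 + F) (l(F, g) = 4*((g + F)/(F + 4)) = 4*((F + g)/(4 + F)) = 4*(F + g)/(4 + F))
n(m) = -8*(m² + 4*m)³ (n(m) = -8*((m² + 3*m) + m)³ = -8*(m² + 4*m)³)
W(d, R) = -2 + 2*d (W(d, R) = 4*(-2 + d)/(4 - 2) + 2 = 4*(-2 + d)/2 + 2 = 4*(½)*(-2 + d) + 2 = (-4 + 2*d) + 2 = -2 + 2*d)
(11*n(6))*W(1, -3) = (11*(-8*6³*(4 + 6)³))*(-2 + 2*1) = (11*(-8*216*10³))*(-2 + 2) = (11*(-8*216*1000))*0 = (11*(-1728000))*0 = -19008000*0 = 0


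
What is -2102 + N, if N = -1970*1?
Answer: -4072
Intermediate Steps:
N = -1970
-2102 + N = -2102 - 1970 = -4072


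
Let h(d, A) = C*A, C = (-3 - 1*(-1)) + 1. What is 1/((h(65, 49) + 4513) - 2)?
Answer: 1/4462 ≈ 0.00022411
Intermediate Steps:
C = -1 (C = (-3 + 1) + 1 = -2 + 1 = -1)
h(d, A) = -A
1/((h(65, 49) + 4513) - 2) = 1/((-1*49 + 4513) - 2) = 1/((-49 + 4513) - 2) = 1/(4464 - 2) = 1/4462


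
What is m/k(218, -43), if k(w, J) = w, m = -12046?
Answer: -6023/109 ≈ -55.257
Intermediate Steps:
m/k(218, -43) = -12046/218 = -12046*1/218 = -6023/109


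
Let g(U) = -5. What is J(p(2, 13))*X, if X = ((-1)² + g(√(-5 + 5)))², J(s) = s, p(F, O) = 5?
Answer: 80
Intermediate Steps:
X = 16 (X = ((-1)² - 5)² = (1 - 5)² = (-4)² = 16)
J(p(2, 13))*X = 5*16 = 80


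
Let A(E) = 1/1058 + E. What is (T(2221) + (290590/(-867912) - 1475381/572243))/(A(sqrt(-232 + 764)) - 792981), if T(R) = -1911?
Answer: 210936877297093025598485117/87396308274929343841283185494 + 266004957935329448138*sqrt(133)/43698154137464671920641592747 ≈ 0.0024136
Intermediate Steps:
A(E) = 1/1058 + E
(T(2221) + (290590/(-867912) - 1475381/572243))/(A(sqrt(-232 + 764)) - 792981) = (-1911 + (290590/(-867912) - 1475381/572243))/((1/1058 + sqrt(-232 + 764)) - 792981) = (-1911 + (290590*(-1/867912) - 1475381*1/572243))/((1/1058 + sqrt(532)) - 792981) = (-1911 + (-145295/433956 - 1475381/572243))/((1/1058 + 2*sqrt(133)) - 792981) = (-1911 - 723394483921/248328283308)/(-838973897/1058 + 2*sqrt(133)) = -475278743885509/(248328283308*(-838973897/1058 + 2*sqrt(133)))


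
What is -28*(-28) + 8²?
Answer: 848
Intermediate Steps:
-28*(-28) + 8² = 784 + 64 = 848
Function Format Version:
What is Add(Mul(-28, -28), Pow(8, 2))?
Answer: 848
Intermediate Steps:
Add(Mul(-28, -28), Pow(8, 2)) = Add(784, 64) = 848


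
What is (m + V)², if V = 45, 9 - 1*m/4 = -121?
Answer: 319225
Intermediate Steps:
m = 520 (m = 36 - 4*(-121) = 36 + 484 = 520)
(m + V)² = (520 + 45)² = 565² = 319225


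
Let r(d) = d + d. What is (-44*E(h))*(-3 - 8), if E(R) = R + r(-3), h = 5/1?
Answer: -484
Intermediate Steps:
r(d) = 2*d
h = 5 (h = 5*1 = 5)
E(R) = -6 + R (E(R) = R + 2*(-3) = R - 6 = -6 + R)
(-44*E(h))*(-3 - 8) = (-44*(-6 + 5))*(-3 - 8) = -(-44)*(-11) = -44*(-1)*(-11) = 44*(-11) = -484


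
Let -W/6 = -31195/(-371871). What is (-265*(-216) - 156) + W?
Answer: 7075898998/123957 ≈ 57084.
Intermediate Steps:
W = -62390/123957 (W = -(-187170)/(-371871) = -(-187170)*(-1)/371871 = -6*31195/371871 = -62390/123957 ≈ -0.50332)
(-265*(-216) - 156) + W = (-265*(-216) - 156) - 62390/123957 = (57240 - 156) - 62390/123957 = 57084 - 62390/123957 = 7075898998/123957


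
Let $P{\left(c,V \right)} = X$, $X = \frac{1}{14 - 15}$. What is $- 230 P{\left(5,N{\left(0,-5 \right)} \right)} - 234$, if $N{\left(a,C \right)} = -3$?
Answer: $-4$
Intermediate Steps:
$X = -1$ ($X = \frac{1}{-1} = -1$)
$P{\left(c,V \right)} = -1$
$- 230 P{\left(5,N{\left(0,-5 \right)} \right)} - 234 = \left(-230\right) \left(-1\right) - 234 = 230 - 234 = -4$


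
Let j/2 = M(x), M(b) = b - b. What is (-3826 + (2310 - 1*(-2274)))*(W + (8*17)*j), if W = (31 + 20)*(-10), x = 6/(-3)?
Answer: -386580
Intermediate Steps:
x = -2 (x = 6*(-⅓) = -2)
M(b) = 0
j = 0 (j = 2*0 = 0)
W = -510 (W = 51*(-10) = -510)
(-3826 + (2310 - 1*(-2274)))*(W + (8*17)*j) = (-3826 + (2310 - 1*(-2274)))*(-510 + (8*17)*0) = (-3826 + (2310 + 2274))*(-510 + 136*0) = (-3826 + 4584)*(-510 + 0) = 758*(-510) = -386580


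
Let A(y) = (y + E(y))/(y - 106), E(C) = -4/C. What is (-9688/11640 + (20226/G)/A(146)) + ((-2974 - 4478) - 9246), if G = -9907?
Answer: -5937672968931/355562230 ≈ -16699.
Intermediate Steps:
A(y) = (y - 4/y)/(-106 + y) (A(y) = (y - 4/y)/(y - 106) = (y - 4/y)/(-106 + y))
(-9688/11640 + (20226/G)/A(146)) + ((-2974 - 4478) - 9246) = (-9688/11640 + (20226/(-9907))/(((-4 + 146²)/(146*(-106 + 146))))) + ((-2974 - 4478) - 9246) = (-9688*1/11640 + (20226*(-1/9907))/(((1/146)*(-4 + 21316)/40))) + (-7452 - 9246) = (-1211/1455 - 20226/(9907*((1/146)*(1/40)*21312))) - 16698 = (-1211/1455 - 20226/(9907*1332/365)) - 16698 = (-1211/1455 - 20226/9907*365/1332) - 16698 = (-1211/1455 - 1230415/2199354) - 16698 = -494852391/355562230 - 16698 = -5937672968931/355562230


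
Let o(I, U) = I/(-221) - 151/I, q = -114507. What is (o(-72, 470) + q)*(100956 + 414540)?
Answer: -39134669890091/663 ≈ -5.9027e+10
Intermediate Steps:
o(I, U) = -151/I - I/221 (o(I, U) = I*(-1/221) - 151/I = -I/221 - 151/I = -151/I - I/221)
(o(-72, 470) + q)*(100956 + 414540) = ((-151/(-72) - 1/221*(-72)) - 114507)*(100956 + 414540) = ((-151*(-1/72) + 72/221) - 114507)*515496 = ((151/72 + 72/221) - 114507)*515496 = (38555/15912 - 114507)*515496 = -1821996829/15912*515496 = -39134669890091/663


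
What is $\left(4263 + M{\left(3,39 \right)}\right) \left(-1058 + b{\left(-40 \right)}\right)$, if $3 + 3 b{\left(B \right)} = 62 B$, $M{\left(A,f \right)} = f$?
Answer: $-8112138$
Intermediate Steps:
$b{\left(B \right)} = -1 + \frac{62 B}{3}$
$\left(4263 + M{\left(3,39 \right)}\right) \left(-1058 + b{\left(-40 \right)}\right) = \left(4263 + 39\right) \left(-1058 + \left(-1 + \frac{62}{3} \left(-40\right)\right)\right) = 4302 \left(-1058 - \frac{2483}{3}\right) = 4302 \left(- \frac{5657}{3}\right) = -8112138$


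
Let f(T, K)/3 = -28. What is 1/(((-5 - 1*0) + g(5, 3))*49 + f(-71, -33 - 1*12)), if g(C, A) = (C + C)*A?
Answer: 1/1141 ≈ 0.00087642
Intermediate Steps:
f(T, K) = -84 (f(T, K) = 3*(-28) = -84)
g(C, A) = 2*A*C (g(C, A) = (2*C)*A = 2*A*C)
1/(((-5 - 1*0) + g(5, 3))*49 + f(-71, -33 - 1*12)) = 1/(((-5 - 1*0) + 2*3*5)*49 - 84) = 1/(((-5 + 0) + 30)*49 - 84) = 1/((-5 + 30)*49 - 84) = 1/(25*49 - 84) = 1/(1225 - 84) = 1/1141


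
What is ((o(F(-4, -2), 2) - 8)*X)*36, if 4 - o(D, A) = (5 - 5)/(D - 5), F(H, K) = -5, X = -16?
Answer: 2304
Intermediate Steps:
o(D, A) = 4 (o(D, A) = 4 - (5 - 5)/(D - 5) = 4 - 0/(-5 + D) = 4 - 1*0 = 4 + 0 = 4)
((o(F(-4, -2), 2) - 8)*X)*36 = ((4 - 8)*(-16))*36 = -4*(-16)*36 = 64*36 = 2304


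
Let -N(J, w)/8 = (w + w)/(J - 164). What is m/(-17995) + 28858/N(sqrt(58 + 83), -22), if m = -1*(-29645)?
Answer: -2129389687/158356 + 14429*sqrt(141)/176 ≈ -12473.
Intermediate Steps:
m = 29645
N(J, w) = -16*w/(-164 + J) (N(J, w) = -8*(w + w)/(J - 164) = -8*2*w/(-164 + J) = -16*w/(-164 + J))
m/(-17995) + 28858/N(sqrt(58 + 83), -22) = 29645/(-17995) + 28858/((-16*(-22)/(-164 + sqrt(58 + 83)))) = 29645*(-1/17995) + 28858/((-16*(-22)/(-164 + sqrt(141)))) = -5929/3599 + 28858/((352/(-164 + sqrt(141)))) = -5929/3599 + 28858*(-41/88 + sqrt(141)/352) = -5929/3599 + (-591589/44 + 14429*sqrt(141)/176) = -2129389687/158356 + 14429*sqrt(141)/176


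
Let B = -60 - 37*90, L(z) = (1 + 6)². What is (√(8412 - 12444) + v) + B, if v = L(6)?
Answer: -3341 + 24*I*√7 ≈ -3341.0 + 63.498*I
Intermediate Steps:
L(z) = 49 (L(z) = 7² = 49)
v = 49
B = -3390 (B = -60 - 3330 = -3390)
(√(8412 - 12444) + v) + B = (√(8412 - 12444) + 49) - 3390 = (√(-4032) + 49) - 3390 = (24*I*√7 + 49) - 3390 = (49 + 24*I*√7) - 3390 = -3341 + 24*I*√7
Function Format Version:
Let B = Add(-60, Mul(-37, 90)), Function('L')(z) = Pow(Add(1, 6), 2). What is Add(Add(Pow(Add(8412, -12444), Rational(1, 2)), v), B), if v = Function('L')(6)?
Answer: Add(-3341, Mul(24, I, Pow(7, Rational(1, 2)))) ≈ Add(-3341.0, Mul(63.498, I))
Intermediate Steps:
Function('L')(z) = 49 (Function('L')(z) = Pow(7, 2) = 49)
v = 49
B = -3390 (B = Add(-60, -3330) = -3390)
Add(Add(Pow(Add(8412, -12444), Rational(1, 2)), v), B) = Add(Add(Pow(Add(8412, -12444), Rational(1, 2)), 49), -3390) = Add(Add(Pow(-4032, Rational(1, 2)), 49), -3390) = Add(Add(Mul(24, I, Pow(7, Rational(1, 2))), 49), -3390) = Add(Add(49, Mul(24, I, Pow(7, Rational(1, 2)))), -3390) = Add(-3341, Mul(24, I, Pow(7, Rational(1, 2))))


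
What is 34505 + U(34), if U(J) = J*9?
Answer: 34811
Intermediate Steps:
U(J) = 9*J
34505 + U(34) = 34505 + 9*34 = 34505 + 306 = 34811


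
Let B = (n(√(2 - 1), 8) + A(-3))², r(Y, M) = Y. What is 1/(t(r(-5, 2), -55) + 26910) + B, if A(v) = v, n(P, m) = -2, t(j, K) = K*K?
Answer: 748376/29935 ≈ 25.000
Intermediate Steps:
t(j, K) = K²
B = 25 (B = (-2 - 3)² = (-5)² = 25)
1/(t(r(-5, 2), -55) + 26910) + B = 1/((-55)² + 26910) + 25 = 1/(3025 + 26910) + 25 = 1/29935 + 25 = 748376/29935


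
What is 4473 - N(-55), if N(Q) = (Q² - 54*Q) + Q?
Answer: -1467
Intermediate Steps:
N(Q) = Q² - 53*Q
4473 - N(-55) = 4473 - (-55)*(-53 - 55) = 4473 - (-55)*(-108) = 4473 - 1*5940 = 4473 - 5940 = -1467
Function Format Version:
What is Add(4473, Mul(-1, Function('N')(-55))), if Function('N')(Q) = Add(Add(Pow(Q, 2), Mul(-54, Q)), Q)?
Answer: -1467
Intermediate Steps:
Function('N')(Q) = Add(Pow(Q, 2), Mul(-53, Q))
Add(4473, Mul(-1, Function('N')(-55))) = Add(4473, Mul(-1, Mul(-55, Add(-53, -55)))) = Add(4473, Mul(-1, Mul(-55, -108))) = Add(4473, Mul(-1, 5940)) = Add(4473, -5940) = -1467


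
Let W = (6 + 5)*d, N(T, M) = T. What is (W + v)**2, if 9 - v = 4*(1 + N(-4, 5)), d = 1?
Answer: 1024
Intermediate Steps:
W = 11 (W = (6 + 5)*1 = 11*1 = 11)
v = 21 (v = 9 - 4*(1 - 4) = 9 - 4*(-3) = 9 - 1*(-12) = 9 + 12 = 21)
(W + v)**2 = (11 + 21)**2 = 32**2 = 1024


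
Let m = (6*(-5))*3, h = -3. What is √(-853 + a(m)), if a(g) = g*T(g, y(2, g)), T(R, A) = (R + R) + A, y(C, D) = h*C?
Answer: √15887 ≈ 126.04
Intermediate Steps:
m = -90 (m = -30*3 = -90)
y(C, D) = -3*C
T(R, A) = A + 2*R (T(R, A) = 2*R + A = A + 2*R)
a(g) = g*(-6 + 2*g) (a(g) = g*(-3*2 + 2*g) = g*(-6 + 2*g))
√(-853 + a(m)) = √(-853 + 2*(-90)*(-3 - 90)) = √(-853 + 2*(-90)*(-93)) = √(-853 + 16740) = √15887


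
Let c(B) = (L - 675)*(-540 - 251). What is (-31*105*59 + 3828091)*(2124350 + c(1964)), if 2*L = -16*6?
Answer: 9803663575178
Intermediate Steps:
L = -48 (L = (-16*6)/2 = (½)*(-96) = -48)
c(B) = 571893 (c(B) = (-48 - 675)*(-540 - 251) = -723*(-791) = 571893)
(-31*105*59 + 3828091)*(2124350 + c(1964)) = (-31*105*59 + 3828091)*(2124350 + 571893) = (-3255*59 + 3828091)*2696243 = (-192045 + 3828091)*2696243 = 3636046*2696243 = 9803663575178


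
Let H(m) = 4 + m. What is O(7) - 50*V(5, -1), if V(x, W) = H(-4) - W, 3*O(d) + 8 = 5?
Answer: -51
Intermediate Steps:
O(d) = -1 (O(d) = -8/3 + (⅓)*5 = -8/3 + 5/3 = -1)
V(x, W) = -W (V(x, W) = (4 - 4) - W = 0 - W = -W)
O(7) - 50*V(5, -1) = -1 - (-50)*(-1) = -1 - 50*1 = -1 - 50 = -51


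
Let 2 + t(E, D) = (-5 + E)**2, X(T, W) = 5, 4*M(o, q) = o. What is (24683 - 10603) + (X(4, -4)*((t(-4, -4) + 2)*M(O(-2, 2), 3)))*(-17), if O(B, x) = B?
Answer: 35045/2 ≈ 17523.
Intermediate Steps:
M(o, q) = o/4
t(E, D) = -2 + (-5 + E)**2
(24683 - 10603) + (X(4, -4)*((t(-4, -4) + 2)*M(O(-2, 2), 3)))*(-17) = (24683 - 10603) + (5*(((-2 + (-5 - 4)**2) + 2)*((1/4)*(-2))))*(-17) = 14080 + (5*(((-2 + (-9)**2) + 2)*(-1/2)))*(-17) = 14080 + (5*(((-2 + 81) + 2)*(-1/2)))*(-17) = 14080 + (5*((79 + 2)*(-1/2)))*(-17) = 14080 + (5*(81*(-1/2)))*(-17) = 14080 + (5*(-81/2))*(-17) = 14080 - 405/2*(-17) = 14080 + 6885/2 = 35045/2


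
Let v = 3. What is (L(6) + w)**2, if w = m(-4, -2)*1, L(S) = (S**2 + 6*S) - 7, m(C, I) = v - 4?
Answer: 4096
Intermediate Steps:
m(C, I) = -1 (m(C, I) = 3 - 4 = -1)
L(S) = -7 + S**2 + 6*S
w = -1 (w = -1*1 = -1)
(L(6) + w)**2 = ((-7 + 6**2 + 6*6) - 1)**2 = ((-7 + 36 + 36) - 1)**2 = (65 - 1)**2 = 64**2 = 4096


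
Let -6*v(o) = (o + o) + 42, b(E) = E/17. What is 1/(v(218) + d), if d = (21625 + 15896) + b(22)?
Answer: 51/1909574 ≈ 2.6708e-5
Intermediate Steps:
b(E) = E/17 (b(E) = E*(1/17) = E/17)
v(o) = -7 - o/3 (v(o) = -((o + o) + 42)/6 = -(2*o + 42)/6 = -(42 + 2*o)/6 = -7 - o/3)
d = 637879/17 (d = (21625 + 15896) + (1/17)*22 = 37521 + 22/17 = 637879/17 ≈ 37522.)
1/(v(218) + d) = 1/((-7 - ⅓*218) + 637879/17) = 1/((-7 - 218/3) + 637879/17) = 1/(-239/3 + 637879/17) = 1/(1909574/51) = 51/1909574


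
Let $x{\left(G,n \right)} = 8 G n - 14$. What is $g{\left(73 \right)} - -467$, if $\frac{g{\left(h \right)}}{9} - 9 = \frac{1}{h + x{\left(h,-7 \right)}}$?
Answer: $\frac{735961}{1343} \approx 548.0$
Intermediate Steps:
$x{\left(G,n \right)} = -14 + 8 G n$ ($x{\left(G,n \right)} = 8 G n - 14 = -14 + 8 G n$)
$g{\left(h \right)} = 81 + \frac{9}{-14 - 55 h}$ ($g{\left(h \right)} = 81 + \frac{9}{h + \left(-14 + 8 h \left(-7\right)\right)} = 81 + \frac{9}{h - \left(14 + 56 h\right)} = 81 + \frac{9}{-14 - 55 h}$)
$g{\left(73 \right)} - -467 = \frac{45 \left(25 + 99 \cdot 73\right)}{14 + 55 \cdot 73} - -467 = \frac{45 \left(25 + 7227\right)}{14 + 4015} + 467 = 45 \cdot \frac{1}{4029} \cdot 7252 + 467 = \frac{108780}{1343} + 467 = \frac{735961}{1343}$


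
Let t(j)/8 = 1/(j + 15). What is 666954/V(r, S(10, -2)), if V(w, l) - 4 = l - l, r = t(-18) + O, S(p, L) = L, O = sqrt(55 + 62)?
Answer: 333477/2 ≈ 1.6674e+5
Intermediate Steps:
O = 3*sqrt(13) (O = sqrt(117) = 3*sqrt(13) ≈ 10.817)
t(j) = 8/(15 + j) (t(j) = 8/(j + 15) = 8/(15 + j))
r = -8/3 + 3*sqrt(13) (r = 8/(15 - 18) + 3*sqrt(13) = 8/(-3) + 3*sqrt(13) = 8*(-1/3) + 3*sqrt(13) = -8/3 + 3*sqrt(13) ≈ 8.1500)
V(w, l) = 4 (V(w, l) = 4 + (l - l) = 4 + 0 = 4)
666954/V(r, S(10, -2)) = 666954/4 = 666954*(1/4) = 333477/2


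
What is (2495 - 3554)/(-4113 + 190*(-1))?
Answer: 1059/4303 ≈ 0.24611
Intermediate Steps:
(2495 - 3554)/(-4113 + 190*(-1)) = -1059/(-4113 - 190) = -1059/(-4303) = -1059*(-1/4303) = 1059/4303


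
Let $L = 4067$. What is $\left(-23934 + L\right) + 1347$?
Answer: $-18520$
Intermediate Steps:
$\left(-23934 + L\right) + 1347 = \left(-23934 + 4067\right) + 1347 = -19867 + 1347 = -18520$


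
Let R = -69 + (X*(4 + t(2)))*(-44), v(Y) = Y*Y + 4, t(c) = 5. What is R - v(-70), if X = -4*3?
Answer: -221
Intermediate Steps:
X = -12
v(Y) = 4 + Y² (v(Y) = Y² + 4 = 4 + Y²)
R = 4683 (R = -69 - 12*(4 + 5)*(-44) = -69 - 12*9*(-44) = -69 - 108*(-44) = -69 + 4752 = 4683)
R - v(-70) = 4683 - (4 + (-70)²) = 4683 - (4 + 4900) = 4683 - 1*4904 = 4683 - 4904 = -221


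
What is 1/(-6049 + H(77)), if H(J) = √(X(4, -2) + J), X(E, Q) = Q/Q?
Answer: -6049/36590323 - √78/36590323 ≈ -0.00016556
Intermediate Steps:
X(E, Q) = 1
H(J) = √(1 + J)
1/(-6049 + H(77)) = 1/(-6049 + √(1 + 77)) = 1/(-6049 + √78)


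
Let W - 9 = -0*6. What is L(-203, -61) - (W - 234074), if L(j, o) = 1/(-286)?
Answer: 66942589/286 ≈ 2.3407e+5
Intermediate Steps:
W = 9 (W = 9 - 0*6 = 9 - 12698*0 = 9 + 0 = 9)
L(j, o) = -1/286
L(-203, -61) - (W - 234074) = -1/286 - (9 - 234074) = -1/286 - 1*(-234065) = -1/286 + 234065 = 66942589/286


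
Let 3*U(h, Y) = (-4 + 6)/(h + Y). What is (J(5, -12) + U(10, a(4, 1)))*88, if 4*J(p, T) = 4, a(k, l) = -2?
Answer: 286/3 ≈ 95.333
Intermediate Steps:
J(p, T) = 1 (J(p, T) = (1/4)*4 = 1)
U(h, Y) = 2/(3*(Y + h)) (U(h, Y) = ((-4 + 6)/(h + Y))/3 = (2/(Y + h))/3 = 2/(3*(Y + h)))
(J(5, -12) + U(10, a(4, 1)))*88 = (1 + 2/(3*(-2 + 10)))*88 = (1 + (2/3)/8)*88 = (1 + (2/3)*(1/8))*88 = (1 + 1/12)*88 = (13/12)*88 = 286/3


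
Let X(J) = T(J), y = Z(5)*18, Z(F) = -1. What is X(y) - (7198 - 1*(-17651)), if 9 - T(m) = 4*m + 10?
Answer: -24778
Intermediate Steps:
T(m) = -1 - 4*m (T(m) = 9 - (4*m + 10) = 9 - (10 + 4*m) = 9 + (-10 - 4*m) = -1 - 4*m)
y = -18 (y = -1*18 = -18)
X(J) = -1 - 4*J
X(y) - (7198 - 1*(-17651)) = (-1 - 4*(-18)) - (7198 - 1*(-17651)) = (-1 + 72) - (7198 + 17651) = 71 - 1*24849 = 71 - 24849 = -24778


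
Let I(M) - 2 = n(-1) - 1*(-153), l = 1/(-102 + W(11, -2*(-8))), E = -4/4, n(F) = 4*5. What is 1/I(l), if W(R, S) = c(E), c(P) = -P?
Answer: 1/175 ≈ 0.0057143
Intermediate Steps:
n(F) = 20
E = -1 (E = -4*1/4 = -1)
W(R, S) = 1 (W(R, S) = -1*(-1) = 1)
l = -1/101 (l = 1/(-102 + 1) = 1/(-101) = -1/101 ≈ -0.0099010)
I(M) = 175 (I(M) = 2 + (20 - 1*(-153)) = 2 + (20 + 153) = 2 + 173 = 175)
1/I(l) = 1/175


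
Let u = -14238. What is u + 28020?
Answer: 13782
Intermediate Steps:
u + 28020 = -14238 + 28020 = 13782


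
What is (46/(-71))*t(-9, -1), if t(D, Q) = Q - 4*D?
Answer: -1610/71 ≈ -22.676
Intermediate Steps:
(46/(-71))*t(-9, -1) = (46/(-71))*(-1 - 4*(-9)) = (46*(-1/71))*(-1 + 36) = -46/71*35 = -1610/71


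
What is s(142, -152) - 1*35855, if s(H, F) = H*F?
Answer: -57439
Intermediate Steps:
s(H, F) = F*H
s(142, -152) - 1*35855 = -152*142 - 1*35855 = -21584 - 35855 = -57439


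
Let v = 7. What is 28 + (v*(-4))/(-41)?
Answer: 1176/41 ≈ 28.683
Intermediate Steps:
28 + (v*(-4))/(-41) = 28 + (7*(-4))/(-41) = 28 - 28*(-1/41) = 28 + 28/41 = 1176/41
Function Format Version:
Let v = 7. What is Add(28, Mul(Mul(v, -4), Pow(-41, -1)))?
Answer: Rational(1176, 41) ≈ 28.683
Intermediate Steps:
Add(28, Mul(Mul(v, -4), Pow(-41, -1))) = Add(28, Mul(Mul(7, -4), Pow(-41, -1))) = Add(28, Mul(-28, Rational(-1, 41))) = Add(28, Rational(28, 41)) = Rational(1176, 41)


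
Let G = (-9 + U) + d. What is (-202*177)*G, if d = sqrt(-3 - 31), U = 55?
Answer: -1644684 - 35754*I*sqrt(34) ≈ -1.6447e+6 - 2.0848e+5*I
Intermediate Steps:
d = I*sqrt(34) (d = sqrt(-34) = I*sqrt(34) ≈ 5.8309*I)
G = 46 + I*sqrt(34) (G = (-9 + 55) + I*sqrt(34) = 46 + I*sqrt(34) ≈ 46.0 + 5.831*I)
(-202*177)*G = (-202*177)*(46 + I*sqrt(34)) = -35754*(46 + I*sqrt(34)) = -1644684 - 35754*I*sqrt(34)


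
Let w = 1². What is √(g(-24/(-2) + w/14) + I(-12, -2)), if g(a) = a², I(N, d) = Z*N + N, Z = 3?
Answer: √19153/14 ≈ 9.8853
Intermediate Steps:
w = 1
I(N, d) = 4*N (I(N, d) = 3*N + N = 4*N)
√(g(-24/(-2) + w/14) + I(-12, -2)) = √((-24/(-2) + 1/14)² + 4*(-12)) = √((-24*(-½) + 1*(1/14))² - 48) = √((12 + 1/14)² - 48) = √((169/14)² - 48) = √(28561/196 - 48) = √(19153/196) = √19153/14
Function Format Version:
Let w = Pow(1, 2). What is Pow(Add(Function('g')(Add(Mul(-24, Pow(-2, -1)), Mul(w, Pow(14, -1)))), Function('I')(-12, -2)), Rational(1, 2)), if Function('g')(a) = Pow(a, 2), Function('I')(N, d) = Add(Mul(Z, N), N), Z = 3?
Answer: Mul(Rational(1, 14), Pow(19153, Rational(1, 2))) ≈ 9.8853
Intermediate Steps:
w = 1
Function('I')(N, d) = Mul(4, N) (Function('I')(N, d) = Add(Mul(3, N), N) = Mul(4, N))
Pow(Add(Function('g')(Add(Mul(-24, Pow(-2, -1)), Mul(w, Pow(14, -1)))), Function('I')(-12, -2)), Rational(1, 2)) = Pow(Add(Pow(Add(Mul(-24, Pow(-2, -1)), Mul(1, Pow(14, -1))), 2), Mul(4, -12)), Rational(1, 2)) = Pow(Add(Pow(Add(Mul(-24, Rational(-1, 2)), Mul(1, Rational(1, 14))), 2), -48), Rational(1, 2)) = Pow(Add(Pow(Add(12, Rational(1, 14)), 2), -48), Rational(1, 2)) = Pow(Add(Pow(Rational(169, 14), 2), -48), Rational(1, 2)) = Pow(Add(Rational(28561, 196), -48), Rational(1, 2)) = Pow(Rational(19153, 196), Rational(1, 2)) = Mul(Rational(1, 14), Pow(19153, Rational(1, 2)))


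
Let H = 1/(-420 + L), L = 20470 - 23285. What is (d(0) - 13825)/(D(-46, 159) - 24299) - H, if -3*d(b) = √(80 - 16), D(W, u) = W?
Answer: 26854108/47253645 ≈ 0.56830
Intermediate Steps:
L = -2815
d(b) = -8/3 (d(b) = -√(80 - 16)/3 = -√64/3 = -⅓*8 = -8/3)
H = -1/3235 (H = 1/(-420 - 2815) = 1/(-3235) = -1/3235 ≈ -0.00030912)
(d(0) - 13825)/(D(-46, 159) - 24299) - H = (-8/3 - 13825)/(-46 - 24299) - 1*(-1/3235) = -41483/3/(-24345) + 1/3235 = -41483/3*(-1/24345) + 1/3235 = 41483/73035 + 1/3235 = 26854108/47253645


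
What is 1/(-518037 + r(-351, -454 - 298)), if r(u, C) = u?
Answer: -1/518388 ≈ -1.9291e-6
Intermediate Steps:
1/(-518037 + r(-351, -454 - 298)) = 1/(-518037 - 351) = 1/(-518388) = -1/518388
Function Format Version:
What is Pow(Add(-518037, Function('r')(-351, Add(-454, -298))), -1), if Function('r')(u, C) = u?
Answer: Rational(-1, 518388) ≈ -1.9291e-6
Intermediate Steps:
Pow(Add(-518037, Function('r')(-351, Add(-454, -298))), -1) = Pow(Add(-518037, -351), -1) = Pow(-518388, -1) = Rational(-1, 518388)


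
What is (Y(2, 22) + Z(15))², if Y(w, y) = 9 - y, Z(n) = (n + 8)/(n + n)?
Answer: 134689/900 ≈ 149.65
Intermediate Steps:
Z(n) = (8 + n)/(2*n) (Z(n) = (8 + n)/((2*n)) = (8 + n)*(1/(2*n)) = (8 + n)/(2*n))
(Y(2, 22) + Z(15))² = ((9 - 1*22) + (½)*(8 + 15)/15)² = ((9 - 22) + (½)*(1/15)*23)² = (-13 + 23/30)² = (-367/30)² = 134689/900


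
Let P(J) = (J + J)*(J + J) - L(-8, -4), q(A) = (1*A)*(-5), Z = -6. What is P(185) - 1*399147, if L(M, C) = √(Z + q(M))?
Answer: -262247 - √34 ≈ -2.6225e+5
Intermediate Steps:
q(A) = -5*A (q(A) = A*(-5) = -5*A)
L(M, C) = √(-6 - 5*M)
P(J) = -√34 + 4*J² (P(J) = (J + J)*(J + J) - √(-6 - 5*(-8)) = (2*J)*(2*J) - √(-6 + 40) = 4*J² - √34 = -√34 + 4*J²)
P(185) - 1*399147 = (-√34 + 4*185²) - 1*399147 = (-√34 + 4*34225) - 399147 = (-√34 + 136900) - 399147 = (136900 - √34) - 399147 = -262247 - √34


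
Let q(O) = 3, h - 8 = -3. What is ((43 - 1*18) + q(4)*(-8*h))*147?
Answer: -13965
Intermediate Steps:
h = 5 (h = 8 - 3 = 5)
((43 - 1*18) + q(4)*(-8*h))*147 = ((43 - 1*18) + 3*(-8*5))*147 = ((43 - 18) + 3*(-40))*147 = (25 - 120)*147 = -95*147 = -13965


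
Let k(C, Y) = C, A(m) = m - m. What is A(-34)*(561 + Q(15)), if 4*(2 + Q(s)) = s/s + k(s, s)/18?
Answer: 0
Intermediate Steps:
A(m) = 0
Q(s) = -7/4 + s/72 (Q(s) = -2 + (s/s + s/18)/4 = -2 + (1 + s*(1/18))/4 = -2 + (1 + s/18)/4 = -2 + (1/4 + s/72) = -7/4 + s/72)
A(-34)*(561 + Q(15)) = 0*(561 + (-7/4 + (1/72)*15)) = 0*(561 + (-7/4 + 5/24)) = 0*(561 - 37/24) = 0*(13427/24) = 0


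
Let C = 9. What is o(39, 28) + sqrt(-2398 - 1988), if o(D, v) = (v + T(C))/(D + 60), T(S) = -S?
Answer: 19/99 + I*sqrt(4386) ≈ 0.19192 + 66.227*I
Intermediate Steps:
o(D, v) = (-9 + v)/(60 + D) (o(D, v) = (v - 1*9)/(D + 60) = (v - 9)/(60 + D) = (-9 + v)/(60 + D))
o(39, 28) + sqrt(-2398 - 1988) = (-9 + 28)/(60 + 39) + sqrt(-2398 - 1988) = 19/99 + sqrt(-4386) = (1/99)*19 + I*sqrt(4386) = 19/99 + I*sqrt(4386)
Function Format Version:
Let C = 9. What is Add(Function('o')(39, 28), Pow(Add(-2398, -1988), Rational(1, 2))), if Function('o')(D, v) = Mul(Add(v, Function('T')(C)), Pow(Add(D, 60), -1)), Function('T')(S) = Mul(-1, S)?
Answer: Add(Rational(19, 99), Mul(I, Pow(4386, Rational(1, 2)))) ≈ Add(0.19192, Mul(66.227, I))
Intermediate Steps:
Function('o')(D, v) = Mul(Pow(Add(60, D), -1), Add(-9, v)) (Function('o')(D, v) = Mul(Add(v, Mul(-1, 9)), Pow(Add(D, 60), -1)) = Mul(Add(v, -9), Pow(Add(60, D), -1)) = Mul(Add(-9, v), Pow(Add(60, D), -1)) = Mul(Pow(Add(60, D), -1), Add(-9, v)))
Add(Function('o')(39, 28), Pow(Add(-2398, -1988), Rational(1, 2))) = Add(Mul(Pow(Add(60, 39), -1), Add(-9, 28)), Pow(Add(-2398, -1988), Rational(1, 2))) = Add(Mul(Pow(99, -1), 19), Pow(-4386, Rational(1, 2))) = Add(Mul(Rational(1, 99), 19), Mul(I, Pow(4386, Rational(1, 2)))) = Add(Rational(19, 99), Mul(I, Pow(4386, Rational(1, 2))))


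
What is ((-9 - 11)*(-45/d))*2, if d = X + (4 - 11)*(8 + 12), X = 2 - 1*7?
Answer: -360/29 ≈ -12.414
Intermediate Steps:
X = -5 (X = 2 - 7 = -5)
d = -145 (d = -5 + (4 - 11)*(8 + 12) = -5 - 7*20 = -5 - 140 = -145)
((-9 - 11)*(-45/d))*2 = ((-9 - 11)*(-45/(-145)))*2 = -(-900)*(-1)/145*2 = -20*9/29*2 = -180/29*2 = -360/29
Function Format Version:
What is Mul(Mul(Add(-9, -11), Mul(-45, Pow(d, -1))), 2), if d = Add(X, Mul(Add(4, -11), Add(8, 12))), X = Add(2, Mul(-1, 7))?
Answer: Rational(-360, 29) ≈ -12.414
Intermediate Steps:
X = -5 (X = Add(2, -7) = -5)
d = -145 (d = Add(-5, Mul(Add(4, -11), Add(8, 12))) = Add(-5, Mul(-7, 20)) = Add(-5, -140) = -145)
Mul(Mul(Add(-9, -11), Mul(-45, Pow(d, -1))), 2) = Mul(Mul(Add(-9, -11), Mul(-45, Pow(-145, -1))), 2) = Mul(Mul(-20, Mul(-45, Rational(-1, 145))), 2) = Mul(Mul(-20, Rational(9, 29)), 2) = Mul(Rational(-180, 29), 2) = Rational(-360, 29)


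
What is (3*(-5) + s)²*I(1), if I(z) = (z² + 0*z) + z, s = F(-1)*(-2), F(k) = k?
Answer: 338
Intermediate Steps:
s = 2 (s = -1*(-2) = 2)
I(z) = z + z² (I(z) = (z² + 0) + z = z² + z = z + z²)
(3*(-5) + s)²*I(1) = (3*(-5) + 2)²*(1*(1 + 1)) = (-15 + 2)²*(1*2) = (-13)²*2 = 169*2 = 338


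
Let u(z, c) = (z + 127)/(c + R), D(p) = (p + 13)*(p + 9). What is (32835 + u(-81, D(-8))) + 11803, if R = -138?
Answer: 5936808/133 ≈ 44638.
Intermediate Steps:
D(p) = (9 + p)*(13 + p) (D(p) = (13 + p)*(9 + p) = (9 + p)*(13 + p))
u(z, c) = (127 + z)/(-138 + c) (u(z, c) = (z + 127)/(c - 138) = (127 + z)/(-138 + c))
(32835 + u(-81, D(-8))) + 11803 = (32835 + (127 - 81)/(-138 + (117 + (-8)² + 22*(-8)))) + 11803 = (32835 + 46/(-138 + (117 + 64 - 176))) + 11803 = (32835 + 46/(-138 + 5)) + 11803 = (32835 + 46/(-133)) + 11803 = (32835 - 1/133*46) + 11803 = (32835 - 46/133) + 11803 = 4367009/133 + 11803 = 5936808/133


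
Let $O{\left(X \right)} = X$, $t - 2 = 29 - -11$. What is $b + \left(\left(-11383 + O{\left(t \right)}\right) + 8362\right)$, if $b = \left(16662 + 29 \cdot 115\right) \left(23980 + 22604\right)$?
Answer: $931537269$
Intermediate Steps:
$t = 42$ ($t = 2 + \left(29 - -11\right) = 2 + \left(29 + 11\right) = 2 + 40 = 42$)
$b = 931540248$ ($b = \left(16662 + 3335\right) 46584 = 19997 \cdot 46584 = 931540248$)
$b + \left(\left(-11383 + O{\left(t \right)}\right) + 8362\right) = 931540248 + \left(\left(-11383 + 42\right) + 8362\right) = 931540248 + \left(-11341 + 8362\right) = 931540248 - 2979 = 931537269$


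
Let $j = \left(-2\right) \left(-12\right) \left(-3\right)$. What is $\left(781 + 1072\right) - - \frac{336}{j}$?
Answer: $\frac{5545}{3} \approx 1848.3$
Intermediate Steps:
$j = -72$ ($j = 24 \left(-3\right) = -72$)
$\left(781 + 1072\right) - - \frac{336}{j} = \left(781 + 1072\right) - - \frac{336}{-72} = 1853 - \left(-336\right) \left(- \frac{1}{72}\right) = 1853 - \frac{14}{3} = \frac{5545}{3}$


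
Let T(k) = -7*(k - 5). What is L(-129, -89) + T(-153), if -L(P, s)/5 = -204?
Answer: 2126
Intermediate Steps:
L(P, s) = 1020 (L(P, s) = -5*(-204) = 1020)
T(k) = 35 - 7*k (T(k) = -7*(-5 + k) = 35 - 7*k)
L(-129, -89) + T(-153) = 1020 + (35 - 7*(-153)) = 1020 + (35 + 1071) = 1020 + 1106 = 2126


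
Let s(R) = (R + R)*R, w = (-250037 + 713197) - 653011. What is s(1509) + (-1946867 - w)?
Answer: 2797146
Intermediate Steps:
w = -189851 (w = 463160 - 653011 = -189851)
s(R) = 2*R**2 (s(R) = (2*R)*R = 2*R**2)
s(1509) + (-1946867 - w) = 2*1509**2 + (-1946867 - 1*(-189851)) = 2*2277081 + (-1946867 + 189851) = 4554162 - 1757016 = 2797146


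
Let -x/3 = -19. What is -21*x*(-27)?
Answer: 32319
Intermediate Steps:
x = 57 (x = -3*(-19) = 57)
-21*x*(-27) = -21*57*(-27) = -1197*(-27) = 32319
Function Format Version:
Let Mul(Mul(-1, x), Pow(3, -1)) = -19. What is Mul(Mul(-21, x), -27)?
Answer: 32319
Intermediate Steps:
x = 57 (x = Mul(-3, -19) = 57)
Mul(Mul(-21, x), -27) = Mul(Mul(-21, 57), -27) = Mul(-1197, -27) = 32319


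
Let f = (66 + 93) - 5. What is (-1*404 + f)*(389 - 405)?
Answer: 4000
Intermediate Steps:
f = 154 (f = 159 - 5 = 154)
(-1*404 + f)*(389 - 405) = (-1*404 + 154)*(389 - 405) = (-404 + 154)*(-16) = -250*(-16) = 4000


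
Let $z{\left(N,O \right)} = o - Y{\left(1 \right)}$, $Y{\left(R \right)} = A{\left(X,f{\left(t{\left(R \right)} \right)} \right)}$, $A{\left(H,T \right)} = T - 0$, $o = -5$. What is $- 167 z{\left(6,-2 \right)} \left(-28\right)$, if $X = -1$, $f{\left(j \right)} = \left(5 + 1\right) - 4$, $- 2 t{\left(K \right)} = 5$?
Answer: $-32732$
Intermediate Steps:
$t{\left(K \right)} = - \frac{5}{2}$ ($t{\left(K \right)} = \left(- \frac{1}{2}\right) 5 = - \frac{5}{2}$)
$f{\left(j \right)} = 2$ ($f{\left(j \right)} = 6 - 4 = 2$)
$A{\left(H,T \right)} = T$ ($A{\left(H,T \right)} = T + 0 = T$)
$Y{\left(R \right)} = 2$
$z{\left(N,O \right)} = -7$ ($z{\left(N,O \right)} = -5 - 2 = -7$)
$- 167 z{\left(6,-2 \right)} \left(-28\right) = \left(-167\right) \left(-7\right) \left(-28\right) = 1169 \left(-28\right) = -32732$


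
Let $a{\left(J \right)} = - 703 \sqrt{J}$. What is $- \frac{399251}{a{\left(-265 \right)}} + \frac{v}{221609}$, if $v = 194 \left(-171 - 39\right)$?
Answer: $- \frac{40740}{221609} - \frac{399251 i \sqrt{265}}{186295} \approx -0.18384 - 34.887 i$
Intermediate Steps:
$v = -40740$ ($v = 194 \left(-210\right) = -40740$)
$- \frac{399251}{a{\left(-265 \right)}} + \frac{v}{221609} = - \frac{399251}{\left(-703\right) \sqrt{-265}} - \frac{40740}{221609} = - \frac{399251}{\left(-703\right) i \sqrt{265}} - \frac{40740}{221609} = - 399251 \frac{i \sqrt{265}}{186295} - \frac{40740}{221609} = - \frac{399251 i \sqrt{265}}{186295} - \frac{40740}{221609} = - \frac{40740}{221609} - \frac{399251 i \sqrt{265}}{186295}$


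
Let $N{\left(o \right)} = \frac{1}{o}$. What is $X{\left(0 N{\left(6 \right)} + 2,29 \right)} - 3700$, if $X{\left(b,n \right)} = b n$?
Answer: $-3642$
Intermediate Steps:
$X{\left(0 N{\left(6 \right)} + 2,29 \right)} - 3700 = \left(\frac{0}{6} + 2\right) 29 - 3700 = \left(0 \cdot \frac{1}{6} + 2\right) 29 - 3700 = \left(0 + 2\right) 29 - 3700 = 2 \cdot 29 - 3700 = 58 - 3700 = -3642$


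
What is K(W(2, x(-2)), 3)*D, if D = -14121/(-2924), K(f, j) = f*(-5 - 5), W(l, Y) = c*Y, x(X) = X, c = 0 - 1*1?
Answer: -70605/731 ≈ -96.587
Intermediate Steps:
c = -1 (c = 0 - 1 = -1)
W(l, Y) = -Y
K(f, j) = -10*f (K(f, j) = f*(-10) = -10*f)
D = 14121/2924 (D = -14121*(-1/2924) = 14121/2924 ≈ 4.8293)
K(W(2, x(-2)), 3)*D = -(-10)*(-2)*(14121/2924) = -10*2*(14121/2924) = -20*14121/2924 = -70605/731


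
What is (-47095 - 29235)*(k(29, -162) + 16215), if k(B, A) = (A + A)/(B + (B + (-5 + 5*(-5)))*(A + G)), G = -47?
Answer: -8663109270/7 ≈ -1.2376e+9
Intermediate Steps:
k(B, A) = 2*A/(B + (-47 + A)*(-30 + B)) (k(B, A) = (A + A)/(B + (B + (-5 + 5*(-5)))*(A - 47)) = (2*A)/(B + (B + (-5 - 25))*(-47 + A)) = (2*A)/(B + (B - 30)*(-47 + A)) = (2*A)/(B + (-30 + B)*(-47 + A)) = (2*A)/(B + (-47 + A)*(-30 + B)) = 2*A/(B + (-47 + A)*(-30 + B)))
(-47095 - 29235)*(k(29, -162) + 16215) = (-47095 - 29235)*(2*(-162)/(1410 - 46*29 - 30*(-162) - 162*29) + 16215) = -76330*(2*(-162)/(1410 - 1334 + 4860 - 4698) + 16215) = -76330*(2*(-162)/238 + 16215) = -76330*(2*(-162)*(1/238) + 16215) = -76330*(-162/119 + 16215) = -76330*1929423/119 = -8663109270/7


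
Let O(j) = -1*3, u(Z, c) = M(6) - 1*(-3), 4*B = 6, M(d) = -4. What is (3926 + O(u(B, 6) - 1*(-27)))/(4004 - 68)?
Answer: 3923/3936 ≈ 0.99670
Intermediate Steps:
B = 3/2 (B = (1/4)*6 = 3/2 ≈ 1.5000)
u(Z, c) = -1 (u(Z, c) = -4 - 1*(-3) = -4 + 3 = -1)
O(j) = -3
(3926 + O(u(B, 6) - 1*(-27)))/(4004 - 68) = (3926 - 3)/(4004 - 68) = 3923/3936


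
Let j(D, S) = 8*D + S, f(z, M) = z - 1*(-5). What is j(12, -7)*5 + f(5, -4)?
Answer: 455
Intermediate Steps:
f(z, M) = 5 + z (f(z, M) = z + 5 = 5 + z)
j(D, S) = S + 8*D
j(12, -7)*5 + f(5, -4) = (-7 + 8*12)*5 + (5 + 5) = (-7 + 96)*5 + 10 = 89*5 + 10 = 445 + 10 = 455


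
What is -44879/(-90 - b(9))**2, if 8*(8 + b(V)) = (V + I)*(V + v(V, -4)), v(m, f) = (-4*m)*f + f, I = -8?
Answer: -2872256/648025 ≈ -4.4323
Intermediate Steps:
v(m, f) = f - 4*f*m (v(m, f) = -4*f*m + f = f - 4*f*m)
b(V) = -8 + (-8 + V)*(-4 + 17*V)/8 (b(V) = -8 + ((V - 8)*(V - 4*(1 - 4*V)))/8 = -8 + ((-8 + V)*(V + (-4 + 16*V)))/8 = -8 + ((-8 + V)*(-4 + 17*V))/8 = -8 + (-8 + V)*(-4 + 17*V)/8)
-44879/(-90 - b(9))**2 = -44879/(-90 - (-4 - 35/2*9 + (17/8)*9**2))**2 = -44879/(-90 - (-4 - 315/2 + (17/8)*81))**2 = -44879/(-90 - (-4 - 315/2 + 1377/8))**2 = -44879/(-90 - 1*85/8)**2 = -44879/(-90 - 85/8)**2 = -44879/((-805/8)**2) = -44879/648025/64 = -44879*64/648025 = -2872256/648025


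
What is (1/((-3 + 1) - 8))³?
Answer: -1/1000 ≈ -0.0010000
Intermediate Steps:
(1/((-3 + 1) - 8))³ = (1/(-2 - 8))³ = (1/(-10))³ = (-⅒)³ = -1/1000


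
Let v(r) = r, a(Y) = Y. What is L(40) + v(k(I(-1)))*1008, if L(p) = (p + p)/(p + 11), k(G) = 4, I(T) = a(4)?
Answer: 205712/51 ≈ 4033.6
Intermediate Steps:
I(T) = 4
L(p) = 2*p/(11 + p) (L(p) = (2*p)/(11 + p) = 2*p/(11 + p))
L(40) + v(k(I(-1)))*1008 = 2*40/(11 + 40) + 4*1008 = 2*40/51 + 4032 = 2*40*(1/51) + 4032 = 80/51 + 4032 = 205712/51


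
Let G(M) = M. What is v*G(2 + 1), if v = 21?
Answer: 63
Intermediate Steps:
v*G(2 + 1) = 21*(2 + 1) = 21*3 = 63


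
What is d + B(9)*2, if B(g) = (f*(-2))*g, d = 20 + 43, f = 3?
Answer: -45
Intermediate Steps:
d = 63
B(g) = -6*g (B(g) = (3*(-2))*g = -6*g)
d + B(9)*2 = 63 - 6*9*2 = 63 - 54*2 = 63 - 108 = -45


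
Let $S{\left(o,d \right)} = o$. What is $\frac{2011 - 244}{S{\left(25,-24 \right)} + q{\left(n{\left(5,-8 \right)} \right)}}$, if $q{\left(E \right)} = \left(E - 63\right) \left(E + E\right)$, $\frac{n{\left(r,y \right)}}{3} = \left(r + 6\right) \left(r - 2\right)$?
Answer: $\frac{1767}{7153} \approx 0.24703$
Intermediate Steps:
$n{\left(r,y \right)} = 3 \left(-2 + r\right) \left(6 + r\right)$ ($n{\left(r,y \right)} = 3 \left(r + 6\right) \left(r - 2\right) = 3 \left(6 + r\right) \left(-2 + r\right) = 3 \left(-2 + r\right) \left(6 + r\right)$)
$q{\left(E \right)} = 2 E \left(-63 + E\right)$ ($q{\left(E \right)} = \left(-63 + E\right) 2 E = 2 E \left(-63 + E\right)$)
$\frac{2011 - 244}{S{\left(25,-24 \right)} + q{\left(n{\left(5,-8 \right)} \right)}} = \frac{2011 - 244}{25 + 2 \left(-36 + 3 \cdot 5^{2} + 12 \cdot 5\right) \left(-63 + \left(-36 + 3 \cdot 5^{2} + 12 \cdot 5\right)\right)} = \frac{1767}{25 + 2 \left(-36 + 3 \cdot 25 + 60\right) \left(-63 + \left(-36 + 3 \cdot 25 + 60\right)\right)} = \frac{1767}{25 + 2 \left(-36 + 75 + 60\right) \left(-63 + \left(-36 + 75 + 60\right)\right)} = \frac{1767}{25 + 2 \cdot 99 \left(-63 + 99\right)} = \frac{1767}{25 + 2 \cdot 99 \cdot 36} = \frac{1767}{25 + 7128} = \frac{1767}{7153}$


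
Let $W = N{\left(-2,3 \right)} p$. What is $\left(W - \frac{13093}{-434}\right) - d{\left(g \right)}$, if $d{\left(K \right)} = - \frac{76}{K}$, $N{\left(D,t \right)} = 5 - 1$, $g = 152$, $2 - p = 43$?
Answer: $- \frac{28933}{217} \approx -133.33$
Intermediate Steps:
$p = -41$ ($p = 2 - 43 = -41$)
$N{\left(D,t \right)} = 4$
$W = -164$ ($W = 4 \left(-41\right) = -164$)
$\left(W - \frac{13093}{-434}\right) - d{\left(g \right)} = \left(-164 - \frac{13093}{-434}\right) - - \frac{76}{152} = \left(-164 - - \frac{13093}{434}\right) - \left(-76\right) \frac{1}{152} = \left(-164 + \frac{13093}{434}\right) - - \frac{1}{2} = - \frac{58083}{434} + \frac{1}{2} = - \frac{28933}{217}$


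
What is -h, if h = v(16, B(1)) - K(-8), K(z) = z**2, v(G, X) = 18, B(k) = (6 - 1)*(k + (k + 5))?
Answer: 46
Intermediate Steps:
B(k) = 25 + 10*k (B(k) = 5*(k + (5 + k)) = 5*(5 + 2*k) = 25 + 10*k)
h = -46 (h = 18 - 1*(-8)**2 = 18 - 1*64 = 18 - 64 = -46)
-h = -1*(-46) = 46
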